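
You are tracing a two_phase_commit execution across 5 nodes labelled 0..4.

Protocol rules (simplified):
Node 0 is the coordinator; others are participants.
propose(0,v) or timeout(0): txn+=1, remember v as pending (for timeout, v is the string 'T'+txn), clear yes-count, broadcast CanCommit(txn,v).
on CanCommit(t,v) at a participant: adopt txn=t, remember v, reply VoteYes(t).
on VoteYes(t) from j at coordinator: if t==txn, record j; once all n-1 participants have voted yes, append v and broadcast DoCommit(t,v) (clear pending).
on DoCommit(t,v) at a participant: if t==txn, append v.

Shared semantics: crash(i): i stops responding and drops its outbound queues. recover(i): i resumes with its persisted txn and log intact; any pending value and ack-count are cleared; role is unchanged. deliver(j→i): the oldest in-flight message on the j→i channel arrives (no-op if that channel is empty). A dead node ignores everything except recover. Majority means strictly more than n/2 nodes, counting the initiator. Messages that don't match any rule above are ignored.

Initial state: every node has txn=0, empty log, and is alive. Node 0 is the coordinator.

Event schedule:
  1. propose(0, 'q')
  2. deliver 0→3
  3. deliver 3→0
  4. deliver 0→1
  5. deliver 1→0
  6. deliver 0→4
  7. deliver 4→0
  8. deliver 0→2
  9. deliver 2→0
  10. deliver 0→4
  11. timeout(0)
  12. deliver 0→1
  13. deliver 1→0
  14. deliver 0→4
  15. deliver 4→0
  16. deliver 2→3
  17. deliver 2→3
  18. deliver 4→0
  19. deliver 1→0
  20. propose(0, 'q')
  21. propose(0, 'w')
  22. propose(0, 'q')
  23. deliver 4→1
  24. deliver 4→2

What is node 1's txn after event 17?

1

1. propose(0,'q'):  <0:coor t1 ->
2. deliver 0→3:  <3:part t1 ->
3. deliver 3→0:  nop
4. deliver 0→1:  <1:part t1 ->
5. deliver 1→0:  nop
6. deliver 0→4:  <4:part t1 ->
7. deliver 4→0:  nop
8. deliver 0→2:  <2:part t1 ->
9. deliver 2→0:  <0:coor t1 q>
10. deliver 0→4:  <4:part t1 q>
11. timeout(0):  <0:coor t2 q>
12. deliver 0→1:  <1:part t1 q>
13. deliver 1→0:  nop
14. deliver 0→4:  <4:part t2 q>
15. deliver 4→0:  nop
16. deliver 2→3:  nop
17. deliver 2→3:  nop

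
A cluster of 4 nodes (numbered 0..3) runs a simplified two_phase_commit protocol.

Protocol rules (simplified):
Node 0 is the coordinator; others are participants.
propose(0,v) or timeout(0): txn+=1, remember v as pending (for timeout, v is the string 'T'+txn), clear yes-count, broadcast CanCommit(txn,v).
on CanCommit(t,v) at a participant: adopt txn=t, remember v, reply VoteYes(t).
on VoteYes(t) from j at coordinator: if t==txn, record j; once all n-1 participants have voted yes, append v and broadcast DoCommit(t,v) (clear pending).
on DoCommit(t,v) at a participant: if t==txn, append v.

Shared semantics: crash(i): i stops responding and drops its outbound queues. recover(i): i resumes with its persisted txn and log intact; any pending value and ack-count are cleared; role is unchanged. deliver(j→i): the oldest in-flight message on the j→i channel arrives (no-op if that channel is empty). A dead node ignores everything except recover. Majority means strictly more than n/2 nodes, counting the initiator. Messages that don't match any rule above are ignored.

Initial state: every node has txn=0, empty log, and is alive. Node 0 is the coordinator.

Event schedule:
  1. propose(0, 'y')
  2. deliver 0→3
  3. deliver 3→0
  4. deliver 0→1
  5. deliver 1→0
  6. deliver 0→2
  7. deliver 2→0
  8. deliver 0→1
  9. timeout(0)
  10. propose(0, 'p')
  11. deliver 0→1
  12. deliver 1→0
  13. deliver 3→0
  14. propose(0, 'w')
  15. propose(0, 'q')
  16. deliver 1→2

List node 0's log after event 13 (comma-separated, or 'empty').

y

[1] propose(0,'y') → N0(coor t1 [-])
[2] deliver 0→3 → N3(part t1 [-])
[3] deliver 3→0 → ∅
[4] deliver 0→1 → N1(part t1 [-])
[5] deliver 1→0 → ∅
[6] deliver 0→2 → N2(part t1 [-])
[7] deliver 2→0 → N0(coor t1 [y])
[8] deliver 0→1 → N1(part t1 [y])
[9] timeout(0) → N0(coor t2 [y])
[10] propose(0,'p') → N0(coor t3 [y])
[11] deliver 0→1 → N1(part t2 [y])
[12] deliver 1→0 → ∅
[13] deliver 3→0 → ∅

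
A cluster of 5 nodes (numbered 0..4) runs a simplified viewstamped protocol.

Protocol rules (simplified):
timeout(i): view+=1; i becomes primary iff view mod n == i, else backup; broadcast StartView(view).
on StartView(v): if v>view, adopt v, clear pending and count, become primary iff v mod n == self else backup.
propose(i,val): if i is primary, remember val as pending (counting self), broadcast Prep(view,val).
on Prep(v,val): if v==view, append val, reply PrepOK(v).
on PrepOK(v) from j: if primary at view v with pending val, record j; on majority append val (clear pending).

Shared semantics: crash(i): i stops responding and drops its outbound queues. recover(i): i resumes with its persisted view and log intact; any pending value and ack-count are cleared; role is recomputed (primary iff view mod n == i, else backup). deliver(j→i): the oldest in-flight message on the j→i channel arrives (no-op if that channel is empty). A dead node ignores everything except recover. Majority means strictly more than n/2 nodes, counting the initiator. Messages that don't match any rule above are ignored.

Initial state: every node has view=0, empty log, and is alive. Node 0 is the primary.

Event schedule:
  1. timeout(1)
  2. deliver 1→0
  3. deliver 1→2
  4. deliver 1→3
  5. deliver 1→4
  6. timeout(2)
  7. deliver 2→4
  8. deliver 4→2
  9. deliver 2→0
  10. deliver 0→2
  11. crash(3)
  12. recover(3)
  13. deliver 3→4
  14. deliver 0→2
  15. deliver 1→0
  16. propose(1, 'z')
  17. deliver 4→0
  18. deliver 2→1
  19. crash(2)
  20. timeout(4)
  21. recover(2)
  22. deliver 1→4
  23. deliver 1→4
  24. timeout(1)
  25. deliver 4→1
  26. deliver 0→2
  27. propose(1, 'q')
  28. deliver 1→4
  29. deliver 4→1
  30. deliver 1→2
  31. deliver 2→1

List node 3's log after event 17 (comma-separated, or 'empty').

e1 timeout(1): 1[prim,v=1,-]
e2 deliver 1→0: 0[back,v=1,-]
e3 deliver 1→2: 2[back,v=1,-]
e4 deliver 1→3: 3[back,v=1,-]
e5 deliver 1→4: 4[back,v=1,-]
e6 timeout(2): 2[prim,v=2,-]
e7 deliver 2→4: 4[back,v=2,-]
e8 deliver 4→2: ·
e9 deliver 2→0: 0[back,v=2,-]
e10 deliver 0→2: ·
e11 crash(3): 3[✗back,v=1,-]
e12 recover(3): 3[back,v=1,-]
e13 deliver 3→4: ·
e14 deliver 0→2: ·
e15 deliver 1→0: ·
e16 propose(1,'z'): ·
e17 deliver 4→0: ·

empty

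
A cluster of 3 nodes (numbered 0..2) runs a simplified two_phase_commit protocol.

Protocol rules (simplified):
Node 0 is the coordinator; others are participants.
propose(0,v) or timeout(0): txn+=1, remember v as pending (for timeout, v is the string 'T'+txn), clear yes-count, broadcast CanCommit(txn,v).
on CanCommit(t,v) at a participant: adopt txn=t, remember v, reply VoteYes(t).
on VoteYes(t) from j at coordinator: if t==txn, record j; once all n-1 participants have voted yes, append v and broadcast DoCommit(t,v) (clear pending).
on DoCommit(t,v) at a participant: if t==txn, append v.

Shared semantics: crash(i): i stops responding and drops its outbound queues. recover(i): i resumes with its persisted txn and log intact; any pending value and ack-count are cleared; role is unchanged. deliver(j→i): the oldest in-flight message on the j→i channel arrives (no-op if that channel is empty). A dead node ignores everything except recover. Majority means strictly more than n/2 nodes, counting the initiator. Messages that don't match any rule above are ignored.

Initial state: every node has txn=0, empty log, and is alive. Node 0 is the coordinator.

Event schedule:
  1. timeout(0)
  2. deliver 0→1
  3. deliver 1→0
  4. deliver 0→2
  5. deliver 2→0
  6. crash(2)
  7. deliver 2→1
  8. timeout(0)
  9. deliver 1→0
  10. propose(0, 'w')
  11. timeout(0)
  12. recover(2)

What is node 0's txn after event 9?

1. timeout(0):  <0:coor t1 ->
2. deliver 0→1:  <1:part t1 ->
3. deliver 1→0:  nop
4. deliver 0→2:  <2:part t1 ->
5. deliver 2→0:  <0:coor t1 T1>
6. crash(2):  <2:✗part t1 ->
7. deliver 2→1:  nop
8. timeout(0):  <0:coor t2 T1>
9. deliver 1→0:  nop

2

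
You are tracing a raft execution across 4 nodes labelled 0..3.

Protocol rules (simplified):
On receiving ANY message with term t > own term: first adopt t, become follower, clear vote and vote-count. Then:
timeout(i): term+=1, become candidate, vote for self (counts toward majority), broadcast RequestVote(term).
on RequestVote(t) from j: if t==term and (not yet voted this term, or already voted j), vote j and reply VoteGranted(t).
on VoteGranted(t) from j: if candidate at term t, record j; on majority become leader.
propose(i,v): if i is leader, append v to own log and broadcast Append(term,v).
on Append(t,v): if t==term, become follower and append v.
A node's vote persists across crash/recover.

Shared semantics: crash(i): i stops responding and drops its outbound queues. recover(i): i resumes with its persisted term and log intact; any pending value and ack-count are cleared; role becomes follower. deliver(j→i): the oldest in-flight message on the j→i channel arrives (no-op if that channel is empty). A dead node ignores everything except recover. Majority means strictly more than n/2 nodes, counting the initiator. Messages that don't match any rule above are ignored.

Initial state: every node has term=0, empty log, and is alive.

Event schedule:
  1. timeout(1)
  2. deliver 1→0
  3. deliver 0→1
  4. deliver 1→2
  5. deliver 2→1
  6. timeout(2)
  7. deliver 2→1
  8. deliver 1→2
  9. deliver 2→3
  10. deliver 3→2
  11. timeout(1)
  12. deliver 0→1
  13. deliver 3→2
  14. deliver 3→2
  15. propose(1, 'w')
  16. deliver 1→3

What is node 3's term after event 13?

after 1 — timeout(1): n1:cand/t1/[-]
after 2 — deliver 1→0: n0:foll/t1/[-]
after 3 — deliver 0→1: ·
after 4 — deliver 1→2: n2:foll/t1/[-]
after 5 — deliver 2→1: n1:lead/t1/[-]
after 6 — timeout(2): n2:cand/t2/[-]
after 7 — deliver 2→1: n1:foll/t2/[-]
after 8 — deliver 1→2: ·
after 9 — deliver 2→3: n3:foll/t2/[-]
after 10 — deliver 3→2: n2:lead/t2/[-]
after 11 — timeout(1): n1:cand/t3/[-]
after 12 — deliver 0→1: ·
after 13 — deliver 3→2: ·

2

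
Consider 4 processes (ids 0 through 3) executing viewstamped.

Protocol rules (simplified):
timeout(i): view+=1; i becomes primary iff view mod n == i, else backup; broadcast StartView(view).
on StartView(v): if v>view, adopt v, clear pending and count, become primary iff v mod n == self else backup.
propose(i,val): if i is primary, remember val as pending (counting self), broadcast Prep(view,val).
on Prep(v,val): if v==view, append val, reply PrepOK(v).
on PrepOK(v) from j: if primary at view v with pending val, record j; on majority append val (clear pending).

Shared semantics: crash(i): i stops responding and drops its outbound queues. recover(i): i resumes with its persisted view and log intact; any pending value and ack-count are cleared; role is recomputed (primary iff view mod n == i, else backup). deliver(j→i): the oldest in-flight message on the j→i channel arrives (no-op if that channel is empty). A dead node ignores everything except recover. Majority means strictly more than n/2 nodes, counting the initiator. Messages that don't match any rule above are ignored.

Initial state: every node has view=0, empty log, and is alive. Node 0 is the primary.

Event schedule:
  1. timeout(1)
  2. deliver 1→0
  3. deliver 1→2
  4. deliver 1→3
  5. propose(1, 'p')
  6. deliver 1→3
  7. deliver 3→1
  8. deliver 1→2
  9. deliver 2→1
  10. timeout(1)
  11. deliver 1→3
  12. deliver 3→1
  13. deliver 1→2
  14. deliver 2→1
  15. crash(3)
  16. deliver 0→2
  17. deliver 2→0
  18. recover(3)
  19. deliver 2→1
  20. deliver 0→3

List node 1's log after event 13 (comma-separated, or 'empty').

e1 timeout(1): 1[prim,v=1,-]
e2 deliver 1→0: 0[back,v=1,-]
e3 deliver 1→2: 2[back,v=1,-]
e4 deliver 1→3: 3[back,v=1,-]
e5 propose(1,'p'): ·
e6 deliver 1→3: 3[back,v=1,p]
e7 deliver 3→1: ·
e8 deliver 1→2: 2[back,v=1,p]
e9 deliver 2→1: 1[prim,v=1,p]
e10 timeout(1): 1[back,v=2,p]
e11 deliver 1→3: 3[back,v=2,p]
e12 deliver 3→1: ·
e13 deliver 1→2: 2[prim,v=2,p]

p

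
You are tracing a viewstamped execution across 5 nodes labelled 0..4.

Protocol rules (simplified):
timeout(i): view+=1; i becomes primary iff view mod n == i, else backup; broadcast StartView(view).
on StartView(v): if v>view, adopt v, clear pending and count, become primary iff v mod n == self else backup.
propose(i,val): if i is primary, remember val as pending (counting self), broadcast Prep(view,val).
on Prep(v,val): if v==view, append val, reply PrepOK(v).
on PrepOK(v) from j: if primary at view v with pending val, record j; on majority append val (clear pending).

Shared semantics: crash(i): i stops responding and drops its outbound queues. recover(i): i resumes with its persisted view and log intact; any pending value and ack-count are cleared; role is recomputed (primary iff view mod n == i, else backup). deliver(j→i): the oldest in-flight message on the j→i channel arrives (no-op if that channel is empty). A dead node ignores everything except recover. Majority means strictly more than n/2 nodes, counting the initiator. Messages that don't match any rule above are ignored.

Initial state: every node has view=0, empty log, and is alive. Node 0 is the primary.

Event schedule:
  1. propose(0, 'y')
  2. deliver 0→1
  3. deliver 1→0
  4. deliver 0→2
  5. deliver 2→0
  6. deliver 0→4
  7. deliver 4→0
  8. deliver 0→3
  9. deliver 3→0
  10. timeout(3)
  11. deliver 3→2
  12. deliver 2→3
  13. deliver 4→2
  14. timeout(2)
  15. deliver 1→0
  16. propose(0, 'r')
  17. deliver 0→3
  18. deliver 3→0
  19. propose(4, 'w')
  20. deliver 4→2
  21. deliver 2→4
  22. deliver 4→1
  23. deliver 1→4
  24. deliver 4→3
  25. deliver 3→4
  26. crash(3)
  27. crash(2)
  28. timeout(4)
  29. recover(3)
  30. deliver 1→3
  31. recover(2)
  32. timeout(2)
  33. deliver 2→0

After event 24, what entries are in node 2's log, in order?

y

after 1 — propose(0,'y'): ·
after 2 — deliver 0→1: n1:back/v0/[y]
after 3 — deliver 1→0: ·
after 4 — deliver 0→2: n2:back/v0/[y]
after 5 — deliver 2→0: n0:prim/v0/[y]
after 6 — deliver 0→4: n4:back/v0/[y]
after 7 — deliver 4→0: ·
after 8 — deliver 0→3: n3:back/v0/[y]
after 9 — deliver 3→0: ·
after 10 — timeout(3): n3:back/v1/[y]
after 11 — deliver 3→2: n2:back/v1/[y]
after 12 — deliver 2→3: ·
after 13 — deliver 4→2: ·
after 14 — timeout(2): n2:prim/v2/[y]
after 15 — deliver 1→0: ·
after 16 — propose(0,'r'): ·
after 17 — deliver 0→3: ·
after 18 — deliver 3→0: n0:back/v1/[y]
after 19 — propose(4,'w'): ·
after 20 — deliver 4→2: ·
after 21 — deliver 2→4: n4:back/v2/[y]
after 22 — deliver 4→1: ·
after 23 — deliver 1→4: ·
after 24 — deliver 4→3: ·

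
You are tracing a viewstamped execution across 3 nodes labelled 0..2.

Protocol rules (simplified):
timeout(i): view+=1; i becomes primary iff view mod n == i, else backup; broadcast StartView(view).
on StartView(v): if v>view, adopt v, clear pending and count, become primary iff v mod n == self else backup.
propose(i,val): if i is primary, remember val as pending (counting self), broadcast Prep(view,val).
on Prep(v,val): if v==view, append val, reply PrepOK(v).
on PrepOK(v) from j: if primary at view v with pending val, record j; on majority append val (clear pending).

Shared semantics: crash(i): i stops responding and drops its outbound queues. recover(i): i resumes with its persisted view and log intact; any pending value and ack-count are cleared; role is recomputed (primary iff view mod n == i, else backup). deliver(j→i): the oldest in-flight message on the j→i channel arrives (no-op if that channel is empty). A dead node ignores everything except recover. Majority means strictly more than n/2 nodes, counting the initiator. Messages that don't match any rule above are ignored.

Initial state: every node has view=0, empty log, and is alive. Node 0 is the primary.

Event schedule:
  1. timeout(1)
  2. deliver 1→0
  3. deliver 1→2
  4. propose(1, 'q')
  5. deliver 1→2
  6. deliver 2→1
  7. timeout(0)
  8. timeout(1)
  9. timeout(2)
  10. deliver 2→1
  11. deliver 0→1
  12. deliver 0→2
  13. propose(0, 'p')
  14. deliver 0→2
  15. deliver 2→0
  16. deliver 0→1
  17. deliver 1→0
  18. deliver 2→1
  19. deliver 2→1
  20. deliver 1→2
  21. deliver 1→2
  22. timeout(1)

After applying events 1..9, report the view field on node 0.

e1 timeout(1): 1[prim,v=1,-]
e2 deliver 1→0: 0[back,v=1,-]
e3 deliver 1→2: 2[back,v=1,-]
e4 propose(1,'q'): ·
e5 deliver 1→2: 2[back,v=1,q]
e6 deliver 2→1: 1[prim,v=1,q]
e7 timeout(0): 0[back,v=2,-]
e8 timeout(1): 1[back,v=2,q]
e9 timeout(2): 2[prim,v=2,q]

2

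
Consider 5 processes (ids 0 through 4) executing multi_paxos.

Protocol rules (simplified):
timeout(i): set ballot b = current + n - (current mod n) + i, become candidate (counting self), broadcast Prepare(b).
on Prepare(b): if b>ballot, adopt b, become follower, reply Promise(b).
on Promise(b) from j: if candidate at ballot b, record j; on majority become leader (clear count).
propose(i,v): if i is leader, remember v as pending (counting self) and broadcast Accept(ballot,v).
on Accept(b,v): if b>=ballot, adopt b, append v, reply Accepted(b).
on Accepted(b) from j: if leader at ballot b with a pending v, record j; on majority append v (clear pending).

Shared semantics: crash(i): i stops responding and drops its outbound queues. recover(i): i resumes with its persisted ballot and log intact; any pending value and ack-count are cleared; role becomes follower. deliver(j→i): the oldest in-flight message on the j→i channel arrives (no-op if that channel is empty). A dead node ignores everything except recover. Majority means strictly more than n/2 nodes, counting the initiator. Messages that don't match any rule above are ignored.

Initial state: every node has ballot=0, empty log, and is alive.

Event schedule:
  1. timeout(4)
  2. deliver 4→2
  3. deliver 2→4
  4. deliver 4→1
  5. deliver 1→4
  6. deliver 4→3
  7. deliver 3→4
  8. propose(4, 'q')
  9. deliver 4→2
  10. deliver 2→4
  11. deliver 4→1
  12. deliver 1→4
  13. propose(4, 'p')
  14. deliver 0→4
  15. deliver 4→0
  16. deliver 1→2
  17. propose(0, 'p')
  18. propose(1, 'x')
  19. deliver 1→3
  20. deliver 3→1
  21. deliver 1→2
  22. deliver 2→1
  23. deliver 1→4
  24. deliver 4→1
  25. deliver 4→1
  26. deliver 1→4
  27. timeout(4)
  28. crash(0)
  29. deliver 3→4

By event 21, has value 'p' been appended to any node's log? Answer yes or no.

after 1 — timeout(4): n4:cand/b9/[-]
after 2 — deliver 4→2: n2:foll/b9/[-]
after 3 — deliver 2→4: ·
after 4 — deliver 4→1: n1:foll/b9/[-]
after 5 — deliver 1→4: n4:lead/b9/[-]
after 6 — deliver 4→3: n3:foll/b9/[-]
after 7 — deliver 3→4: ·
after 8 — propose(4,'q'): ·
after 9 — deliver 4→2: n2:foll/b9/[q]
after 10 — deliver 2→4: ·
after 11 — deliver 4→1: n1:foll/b9/[q]
after 12 — deliver 1→4: n4:lead/b9/[q]
after 13 — propose(4,'p'): ·
after 14 — deliver 0→4: ·
after 15 — deliver 4→0: n0:foll/b9/[-]
after 16 — deliver 1→2: ·
after 17 — propose(0,'p'): ·
after 18 — propose(1,'x'): ·
after 19 — deliver 1→3: ·
after 20 — deliver 3→1: ·
after 21 — deliver 1→2: ·

no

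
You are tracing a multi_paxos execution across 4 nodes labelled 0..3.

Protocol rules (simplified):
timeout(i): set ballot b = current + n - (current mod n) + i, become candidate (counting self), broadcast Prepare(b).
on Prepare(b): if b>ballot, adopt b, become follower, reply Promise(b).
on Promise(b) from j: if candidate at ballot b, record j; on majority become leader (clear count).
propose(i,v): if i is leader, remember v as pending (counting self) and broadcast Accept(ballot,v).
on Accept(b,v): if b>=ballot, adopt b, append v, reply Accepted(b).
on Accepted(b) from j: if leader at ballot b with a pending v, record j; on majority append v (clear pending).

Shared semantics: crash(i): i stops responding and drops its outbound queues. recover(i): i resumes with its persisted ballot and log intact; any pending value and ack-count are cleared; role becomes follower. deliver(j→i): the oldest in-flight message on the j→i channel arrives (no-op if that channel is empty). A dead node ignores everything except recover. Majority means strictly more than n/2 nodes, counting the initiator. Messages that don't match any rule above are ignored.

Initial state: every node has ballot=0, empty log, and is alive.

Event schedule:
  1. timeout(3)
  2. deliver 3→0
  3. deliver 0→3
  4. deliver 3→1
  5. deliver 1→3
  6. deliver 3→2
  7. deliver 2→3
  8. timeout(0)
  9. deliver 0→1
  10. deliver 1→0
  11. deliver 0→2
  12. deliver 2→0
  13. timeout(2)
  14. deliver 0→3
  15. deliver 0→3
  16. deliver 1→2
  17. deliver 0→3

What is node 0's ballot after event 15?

8

[1] timeout(3) → N3(cand b7 [-])
[2] deliver 3→0 → N0(foll b7 [-])
[3] deliver 0→3 → ∅
[4] deliver 3→1 → N1(foll b7 [-])
[5] deliver 1→3 → N3(lead b7 [-])
[6] deliver 3→2 → N2(foll b7 [-])
[7] deliver 2→3 → ∅
[8] timeout(0) → N0(cand b8 [-])
[9] deliver 0→1 → N1(foll b8 [-])
[10] deliver 1→0 → ∅
[11] deliver 0→2 → N2(foll b8 [-])
[12] deliver 2→0 → N0(lead b8 [-])
[13] timeout(2) → N2(cand b14 [-])
[14] deliver 0→3 → N3(foll b8 [-])
[15] deliver 0→3 → ∅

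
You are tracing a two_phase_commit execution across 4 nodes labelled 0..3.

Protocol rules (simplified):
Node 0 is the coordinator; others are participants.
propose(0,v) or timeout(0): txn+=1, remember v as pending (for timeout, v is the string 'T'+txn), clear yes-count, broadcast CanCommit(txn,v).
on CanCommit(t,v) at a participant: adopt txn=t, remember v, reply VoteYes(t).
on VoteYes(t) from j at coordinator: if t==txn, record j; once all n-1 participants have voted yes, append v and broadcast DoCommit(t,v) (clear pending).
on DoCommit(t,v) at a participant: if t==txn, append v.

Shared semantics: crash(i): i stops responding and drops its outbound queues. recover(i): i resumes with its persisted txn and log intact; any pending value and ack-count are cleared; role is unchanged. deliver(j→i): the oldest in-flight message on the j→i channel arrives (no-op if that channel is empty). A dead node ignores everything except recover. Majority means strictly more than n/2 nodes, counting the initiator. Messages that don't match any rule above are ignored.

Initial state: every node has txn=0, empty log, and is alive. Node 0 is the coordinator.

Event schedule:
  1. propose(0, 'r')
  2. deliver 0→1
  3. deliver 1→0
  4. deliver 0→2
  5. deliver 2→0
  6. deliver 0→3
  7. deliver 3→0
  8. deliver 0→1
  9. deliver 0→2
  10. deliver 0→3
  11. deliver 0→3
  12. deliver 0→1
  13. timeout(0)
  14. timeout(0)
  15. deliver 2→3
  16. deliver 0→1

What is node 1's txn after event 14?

1

after 1 — propose(0,'r'): n0:coor/t1/[-]
after 2 — deliver 0→1: n1:part/t1/[-]
after 3 — deliver 1→0: ·
after 4 — deliver 0→2: n2:part/t1/[-]
after 5 — deliver 2→0: ·
after 6 — deliver 0→3: n3:part/t1/[-]
after 7 — deliver 3→0: n0:coor/t1/[r]
after 8 — deliver 0→1: n1:part/t1/[r]
after 9 — deliver 0→2: n2:part/t1/[r]
after 10 — deliver 0→3: n3:part/t1/[r]
after 11 — deliver 0→3: ·
after 12 — deliver 0→1: ·
after 13 — timeout(0): n0:coor/t2/[r]
after 14 — timeout(0): n0:coor/t3/[r]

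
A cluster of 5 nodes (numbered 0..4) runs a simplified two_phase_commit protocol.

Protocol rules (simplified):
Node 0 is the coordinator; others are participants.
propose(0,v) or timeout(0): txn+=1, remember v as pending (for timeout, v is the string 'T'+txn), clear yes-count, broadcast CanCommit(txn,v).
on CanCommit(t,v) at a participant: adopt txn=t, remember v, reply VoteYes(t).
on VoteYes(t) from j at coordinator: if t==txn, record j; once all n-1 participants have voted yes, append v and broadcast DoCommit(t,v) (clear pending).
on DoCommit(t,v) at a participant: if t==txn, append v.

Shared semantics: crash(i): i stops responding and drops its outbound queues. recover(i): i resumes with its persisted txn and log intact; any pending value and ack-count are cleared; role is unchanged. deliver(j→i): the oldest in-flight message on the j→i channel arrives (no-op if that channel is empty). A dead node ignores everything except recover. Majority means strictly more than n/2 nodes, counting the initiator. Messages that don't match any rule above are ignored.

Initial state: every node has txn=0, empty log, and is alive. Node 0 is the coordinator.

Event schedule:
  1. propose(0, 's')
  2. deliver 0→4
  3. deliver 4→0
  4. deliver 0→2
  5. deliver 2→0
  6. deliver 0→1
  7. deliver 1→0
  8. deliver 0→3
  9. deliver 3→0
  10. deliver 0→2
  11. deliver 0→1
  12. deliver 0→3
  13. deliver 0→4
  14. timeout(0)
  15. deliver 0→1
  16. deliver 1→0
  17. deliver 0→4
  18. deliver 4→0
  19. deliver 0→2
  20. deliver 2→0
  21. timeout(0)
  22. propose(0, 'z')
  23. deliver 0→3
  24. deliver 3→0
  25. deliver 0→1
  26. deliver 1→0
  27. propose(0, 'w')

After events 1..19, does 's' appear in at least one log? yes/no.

e1 propose(0,'s'): 0[coor,t=1,-]
e2 deliver 0→4: 4[part,t=1,-]
e3 deliver 4→0: ·
e4 deliver 0→2: 2[part,t=1,-]
e5 deliver 2→0: ·
e6 deliver 0→1: 1[part,t=1,-]
e7 deliver 1→0: ·
e8 deliver 0→3: 3[part,t=1,-]
e9 deliver 3→0: 0[coor,t=1,s]
e10 deliver 0→2: 2[part,t=1,s]
e11 deliver 0→1: 1[part,t=1,s]
e12 deliver 0→3: 3[part,t=1,s]
e13 deliver 0→4: 4[part,t=1,s]
e14 timeout(0): 0[coor,t=2,s]
e15 deliver 0→1: 1[part,t=2,s]
e16 deliver 1→0: ·
e17 deliver 0→4: 4[part,t=2,s]
e18 deliver 4→0: ·
e19 deliver 0→2: 2[part,t=2,s]

yes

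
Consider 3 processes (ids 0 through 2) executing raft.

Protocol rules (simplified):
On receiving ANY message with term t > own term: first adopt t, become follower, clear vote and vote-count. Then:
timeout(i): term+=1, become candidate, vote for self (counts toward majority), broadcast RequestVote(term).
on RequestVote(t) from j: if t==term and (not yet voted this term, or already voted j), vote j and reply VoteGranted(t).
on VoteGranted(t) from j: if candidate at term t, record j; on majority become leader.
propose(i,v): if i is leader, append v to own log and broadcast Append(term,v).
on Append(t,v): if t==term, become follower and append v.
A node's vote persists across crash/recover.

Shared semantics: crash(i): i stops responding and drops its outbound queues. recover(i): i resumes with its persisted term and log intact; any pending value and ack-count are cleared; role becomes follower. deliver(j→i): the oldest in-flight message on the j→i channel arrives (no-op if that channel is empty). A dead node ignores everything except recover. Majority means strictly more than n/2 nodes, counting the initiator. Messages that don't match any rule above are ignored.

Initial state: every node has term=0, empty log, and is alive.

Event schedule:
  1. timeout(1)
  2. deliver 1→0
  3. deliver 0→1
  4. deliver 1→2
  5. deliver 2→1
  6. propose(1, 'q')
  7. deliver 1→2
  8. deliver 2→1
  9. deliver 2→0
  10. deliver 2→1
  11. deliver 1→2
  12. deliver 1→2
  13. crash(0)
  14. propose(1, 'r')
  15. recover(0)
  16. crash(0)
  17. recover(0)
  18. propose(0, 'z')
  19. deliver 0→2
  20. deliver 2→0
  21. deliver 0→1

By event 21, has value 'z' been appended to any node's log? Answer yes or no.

1. timeout(1):  <1:cand t1 ->
2. deliver 1→0:  <0:foll t1 ->
3. deliver 0→1:  <1:lead t1 ->
4. deliver 1→2:  <2:foll t1 ->
5. deliver 2→1:  nop
6. propose(1,'q'):  <1:lead t1 q>
7. deliver 1→2:  <2:foll t1 q>
8. deliver 2→1:  nop
9. deliver 2→0:  nop
10. deliver 2→1:  nop
11. deliver 1→2:  nop
12. deliver 1→2:  nop
13. crash(0):  <0:✗foll t1 ->
14. propose(1,'r'):  <1:lead t1 q,r>
15. recover(0):  <0:foll t1 ->
16. crash(0):  <0:✗foll t1 ->
17. recover(0):  <0:foll t1 ->
18. propose(0,'z'):  nop
19. deliver 0→2:  nop
20. deliver 2→0:  nop
21. deliver 0→1:  nop

no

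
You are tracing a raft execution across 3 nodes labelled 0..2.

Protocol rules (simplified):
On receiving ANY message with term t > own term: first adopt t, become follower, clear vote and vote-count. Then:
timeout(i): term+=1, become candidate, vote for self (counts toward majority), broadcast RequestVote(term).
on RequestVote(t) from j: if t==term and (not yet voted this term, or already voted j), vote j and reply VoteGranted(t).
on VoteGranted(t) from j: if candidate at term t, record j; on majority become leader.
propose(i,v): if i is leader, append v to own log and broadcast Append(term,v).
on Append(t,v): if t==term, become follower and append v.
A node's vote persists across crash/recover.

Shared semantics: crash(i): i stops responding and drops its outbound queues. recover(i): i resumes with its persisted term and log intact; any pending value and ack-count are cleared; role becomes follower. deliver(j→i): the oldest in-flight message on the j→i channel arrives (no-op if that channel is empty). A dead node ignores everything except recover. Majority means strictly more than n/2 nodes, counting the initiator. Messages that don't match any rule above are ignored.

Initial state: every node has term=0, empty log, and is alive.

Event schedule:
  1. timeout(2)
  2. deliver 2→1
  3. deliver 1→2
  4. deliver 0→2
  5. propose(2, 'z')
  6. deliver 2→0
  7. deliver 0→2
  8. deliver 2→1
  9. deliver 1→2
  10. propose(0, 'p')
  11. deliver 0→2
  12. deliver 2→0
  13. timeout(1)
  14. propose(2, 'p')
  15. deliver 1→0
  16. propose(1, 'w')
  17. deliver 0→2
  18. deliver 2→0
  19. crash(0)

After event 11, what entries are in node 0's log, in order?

[1] timeout(2) → N2(cand t1 [-])
[2] deliver 2→1 → N1(foll t1 [-])
[3] deliver 1→2 → N2(lead t1 [-])
[4] deliver 0→2 → ∅
[5] propose(2,'z') → N2(lead t1 [z])
[6] deliver 2→0 → N0(foll t1 [-])
[7] deliver 0→2 → ∅
[8] deliver 2→1 → N1(foll t1 [z])
[9] deliver 1→2 → ∅
[10] propose(0,'p') → ∅
[11] deliver 0→2 → ∅

empty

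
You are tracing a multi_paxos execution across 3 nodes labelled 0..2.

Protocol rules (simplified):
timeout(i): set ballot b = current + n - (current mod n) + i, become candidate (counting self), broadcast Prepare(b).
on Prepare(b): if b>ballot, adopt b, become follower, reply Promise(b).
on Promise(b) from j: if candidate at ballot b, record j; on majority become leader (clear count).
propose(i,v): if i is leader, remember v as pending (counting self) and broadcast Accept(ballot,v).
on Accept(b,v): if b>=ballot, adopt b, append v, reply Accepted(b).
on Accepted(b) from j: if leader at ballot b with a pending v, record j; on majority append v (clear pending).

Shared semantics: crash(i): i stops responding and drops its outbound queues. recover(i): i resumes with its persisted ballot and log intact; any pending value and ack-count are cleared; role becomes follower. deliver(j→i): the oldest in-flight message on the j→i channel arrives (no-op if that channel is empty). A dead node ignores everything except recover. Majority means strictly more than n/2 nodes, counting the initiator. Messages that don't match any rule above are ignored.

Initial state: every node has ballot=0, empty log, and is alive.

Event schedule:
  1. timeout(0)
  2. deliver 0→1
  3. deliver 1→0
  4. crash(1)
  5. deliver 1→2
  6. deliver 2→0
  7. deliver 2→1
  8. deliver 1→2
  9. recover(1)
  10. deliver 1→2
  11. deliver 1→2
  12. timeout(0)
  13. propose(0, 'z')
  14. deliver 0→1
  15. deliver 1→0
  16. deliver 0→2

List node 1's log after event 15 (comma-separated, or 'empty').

empty

[1] timeout(0) → N0(cand b3 [-])
[2] deliver 0→1 → N1(foll b3 [-])
[3] deliver 1→0 → N0(lead b3 [-])
[4] crash(1) → N1(✗foll b3 [-])
[5] deliver 1→2 → ∅
[6] deliver 2→0 → ∅
[7] deliver 2→1 → ∅
[8] deliver 1→2 → ∅
[9] recover(1) → N1(foll b3 [-])
[10] deliver 1→2 → ∅
[11] deliver 1→2 → ∅
[12] timeout(0) → N0(cand b6 [-])
[13] propose(0,'z') → ∅
[14] deliver 0→1 → N1(foll b6 [-])
[15] deliver 1→0 → N0(lead b6 [-])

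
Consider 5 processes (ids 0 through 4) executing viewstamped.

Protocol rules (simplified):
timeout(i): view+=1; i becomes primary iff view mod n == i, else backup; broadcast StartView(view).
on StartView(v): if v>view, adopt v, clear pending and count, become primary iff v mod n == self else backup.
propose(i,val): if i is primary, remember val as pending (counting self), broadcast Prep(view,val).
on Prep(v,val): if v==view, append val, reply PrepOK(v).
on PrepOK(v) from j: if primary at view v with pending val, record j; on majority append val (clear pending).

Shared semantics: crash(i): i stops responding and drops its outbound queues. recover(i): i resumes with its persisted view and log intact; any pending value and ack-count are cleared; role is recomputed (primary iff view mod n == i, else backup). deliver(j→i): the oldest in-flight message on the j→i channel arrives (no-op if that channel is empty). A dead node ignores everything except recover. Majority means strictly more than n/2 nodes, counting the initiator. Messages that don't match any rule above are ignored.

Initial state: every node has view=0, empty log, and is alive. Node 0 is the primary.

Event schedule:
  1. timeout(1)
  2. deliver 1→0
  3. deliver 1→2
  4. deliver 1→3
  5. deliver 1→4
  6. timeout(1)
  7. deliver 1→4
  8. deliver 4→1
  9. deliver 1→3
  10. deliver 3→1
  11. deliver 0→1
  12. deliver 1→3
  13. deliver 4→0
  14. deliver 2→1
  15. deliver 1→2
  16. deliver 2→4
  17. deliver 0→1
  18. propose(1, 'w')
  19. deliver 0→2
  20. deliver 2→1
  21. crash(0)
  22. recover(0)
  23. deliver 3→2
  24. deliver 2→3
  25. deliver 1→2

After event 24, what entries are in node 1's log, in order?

e1 timeout(1): 1[prim,v=1,-]
e2 deliver 1→0: 0[back,v=1,-]
e3 deliver 1→2: 2[back,v=1,-]
e4 deliver 1→3: 3[back,v=1,-]
e5 deliver 1→4: 4[back,v=1,-]
e6 timeout(1): 1[back,v=2,-]
e7 deliver 1→4: 4[back,v=2,-]
e8 deliver 4→1: ·
e9 deliver 1→3: 3[back,v=2,-]
e10 deliver 3→1: ·
e11 deliver 0→1: ·
e12 deliver 1→3: ·
e13 deliver 4→0: ·
e14 deliver 2→1: ·
e15 deliver 1→2: 2[prim,v=2,-]
e16 deliver 2→4: ·
e17 deliver 0→1: ·
e18 propose(1,'w'): ·
e19 deliver 0→2: ·
e20 deliver 2→1: ·
e21 crash(0): 0[✗back,v=1,-]
e22 recover(0): 0[back,v=1,-]
e23 deliver 3→2: ·
e24 deliver 2→3: ·

empty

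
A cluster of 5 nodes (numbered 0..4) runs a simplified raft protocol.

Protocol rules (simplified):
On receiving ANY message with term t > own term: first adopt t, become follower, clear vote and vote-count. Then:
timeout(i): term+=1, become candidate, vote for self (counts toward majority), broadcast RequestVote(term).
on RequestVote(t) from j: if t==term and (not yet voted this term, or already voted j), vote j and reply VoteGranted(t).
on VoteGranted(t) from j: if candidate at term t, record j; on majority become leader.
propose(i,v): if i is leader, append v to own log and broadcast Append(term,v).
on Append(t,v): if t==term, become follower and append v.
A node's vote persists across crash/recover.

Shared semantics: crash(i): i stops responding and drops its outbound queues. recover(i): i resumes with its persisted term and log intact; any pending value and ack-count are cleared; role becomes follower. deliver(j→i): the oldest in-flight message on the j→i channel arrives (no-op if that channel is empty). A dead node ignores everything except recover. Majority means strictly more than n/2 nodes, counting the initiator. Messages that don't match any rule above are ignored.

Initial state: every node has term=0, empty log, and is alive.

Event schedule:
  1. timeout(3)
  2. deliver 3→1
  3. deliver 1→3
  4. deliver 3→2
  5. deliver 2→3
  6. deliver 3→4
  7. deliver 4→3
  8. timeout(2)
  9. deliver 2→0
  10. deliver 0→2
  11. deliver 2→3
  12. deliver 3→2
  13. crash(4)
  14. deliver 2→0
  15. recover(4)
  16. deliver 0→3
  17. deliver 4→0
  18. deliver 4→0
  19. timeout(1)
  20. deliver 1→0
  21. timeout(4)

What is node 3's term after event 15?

1. timeout(3):  <3:cand t1 ->
2. deliver 3→1:  <1:foll t1 ->
3. deliver 1→3:  nop
4. deliver 3→2:  <2:foll t1 ->
5. deliver 2→3:  <3:lead t1 ->
6. deliver 3→4:  <4:foll t1 ->
7. deliver 4→3:  nop
8. timeout(2):  <2:cand t2 ->
9. deliver 2→0:  <0:foll t2 ->
10. deliver 0→2:  nop
11. deliver 2→3:  <3:foll t2 ->
12. deliver 3→2:  <2:lead t2 ->
13. crash(4):  <4:✗foll t1 ->
14. deliver 2→0:  nop
15. recover(4):  <4:foll t1 ->

2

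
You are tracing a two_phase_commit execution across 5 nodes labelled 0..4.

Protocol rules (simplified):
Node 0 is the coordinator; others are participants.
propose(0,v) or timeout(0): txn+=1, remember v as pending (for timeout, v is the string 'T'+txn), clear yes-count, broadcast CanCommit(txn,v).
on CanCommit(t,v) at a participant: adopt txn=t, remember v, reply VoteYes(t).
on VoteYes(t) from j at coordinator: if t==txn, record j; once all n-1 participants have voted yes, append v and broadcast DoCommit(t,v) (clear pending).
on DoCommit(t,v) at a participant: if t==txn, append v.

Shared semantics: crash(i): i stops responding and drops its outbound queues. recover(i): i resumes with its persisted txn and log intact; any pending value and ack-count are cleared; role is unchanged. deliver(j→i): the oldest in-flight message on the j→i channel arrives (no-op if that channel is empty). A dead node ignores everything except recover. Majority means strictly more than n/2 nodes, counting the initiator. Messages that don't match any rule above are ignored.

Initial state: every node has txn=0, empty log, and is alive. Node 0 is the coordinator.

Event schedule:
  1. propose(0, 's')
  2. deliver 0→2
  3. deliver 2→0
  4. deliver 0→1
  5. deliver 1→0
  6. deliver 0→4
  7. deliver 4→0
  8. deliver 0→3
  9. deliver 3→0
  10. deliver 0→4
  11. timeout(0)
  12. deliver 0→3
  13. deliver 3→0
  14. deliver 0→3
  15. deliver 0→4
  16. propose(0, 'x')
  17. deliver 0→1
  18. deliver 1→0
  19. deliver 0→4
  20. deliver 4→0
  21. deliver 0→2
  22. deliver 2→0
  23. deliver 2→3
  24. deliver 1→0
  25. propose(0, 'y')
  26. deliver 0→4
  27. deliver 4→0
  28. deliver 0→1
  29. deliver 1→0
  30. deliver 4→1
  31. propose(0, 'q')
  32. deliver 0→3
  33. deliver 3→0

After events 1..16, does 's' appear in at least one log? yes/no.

1. propose(0,'s'):  <0:coor t1 ->
2. deliver 0→2:  <2:part t1 ->
3. deliver 2→0:  nop
4. deliver 0→1:  <1:part t1 ->
5. deliver 1→0:  nop
6. deliver 0→4:  <4:part t1 ->
7. deliver 4→0:  nop
8. deliver 0→3:  <3:part t1 ->
9. deliver 3→0:  <0:coor t1 s>
10. deliver 0→4:  <4:part t1 s>
11. timeout(0):  <0:coor t2 s>
12. deliver 0→3:  <3:part t1 s>
13. deliver 3→0:  nop
14. deliver 0→3:  <3:part t2 s>
15. deliver 0→4:  <4:part t2 s>
16. propose(0,'x'):  <0:coor t3 s>

yes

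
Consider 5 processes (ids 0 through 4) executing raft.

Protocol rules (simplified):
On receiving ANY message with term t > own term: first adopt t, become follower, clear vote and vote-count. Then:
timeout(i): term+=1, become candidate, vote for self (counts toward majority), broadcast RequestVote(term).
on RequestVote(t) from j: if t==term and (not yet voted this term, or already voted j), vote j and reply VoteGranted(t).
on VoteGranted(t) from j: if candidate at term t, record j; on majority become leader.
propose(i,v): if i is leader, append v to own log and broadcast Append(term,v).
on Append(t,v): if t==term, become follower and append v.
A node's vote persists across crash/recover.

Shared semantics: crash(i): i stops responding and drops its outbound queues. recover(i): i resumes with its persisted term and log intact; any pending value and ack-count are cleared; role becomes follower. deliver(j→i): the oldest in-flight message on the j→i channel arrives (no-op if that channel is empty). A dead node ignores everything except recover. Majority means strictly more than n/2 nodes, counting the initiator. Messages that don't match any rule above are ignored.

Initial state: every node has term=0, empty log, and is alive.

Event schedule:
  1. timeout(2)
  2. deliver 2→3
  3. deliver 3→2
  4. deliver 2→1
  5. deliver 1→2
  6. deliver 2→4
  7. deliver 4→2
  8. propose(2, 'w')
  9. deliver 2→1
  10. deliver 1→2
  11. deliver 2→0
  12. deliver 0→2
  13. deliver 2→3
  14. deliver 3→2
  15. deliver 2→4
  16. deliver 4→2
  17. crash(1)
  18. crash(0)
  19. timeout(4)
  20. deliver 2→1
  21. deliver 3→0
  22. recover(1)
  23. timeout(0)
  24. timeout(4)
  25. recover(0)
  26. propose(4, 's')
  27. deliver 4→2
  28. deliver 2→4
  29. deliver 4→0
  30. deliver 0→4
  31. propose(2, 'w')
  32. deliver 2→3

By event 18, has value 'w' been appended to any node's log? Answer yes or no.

yes

[1] timeout(2) → N2(cand t1 [-])
[2] deliver 2→3 → N3(foll t1 [-])
[3] deliver 3→2 → ∅
[4] deliver 2→1 → N1(foll t1 [-])
[5] deliver 1→2 → N2(lead t1 [-])
[6] deliver 2→4 → N4(foll t1 [-])
[7] deliver 4→2 → ∅
[8] propose(2,'w') → N2(lead t1 [w])
[9] deliver 2→1 → N1(foll t1 [w])
[10] deliver 1→2 → ∅
[11] deliver 2→0 → N0(foll t1 [-])
[12] deliver 0→2 → ∅
[13] deliver 2→3 → N3(foll t1 [w])
[14] deliver 3→2 → ∅
[15] deliver 2→4 → N4(foll t1 [w])
[16] deliver 4→2 → ∅
[17] crash(1) → N1(✗foll t1 [w])
[18] crash(0) → N0(✗foll t1 [-])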